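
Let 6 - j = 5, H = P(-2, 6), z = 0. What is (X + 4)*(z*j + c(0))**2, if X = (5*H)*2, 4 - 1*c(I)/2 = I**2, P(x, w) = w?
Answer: 4096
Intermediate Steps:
c(I) = 8 - 2*I**2
H = 6
X = 60 (X = (5*6)*2 = 30*2 = 60)
j = 1 (j = 6 - 1*5 = 6 - 5 = 1)
(X + 4)*(z*j + c(0))**2 = (60 + 4)*(0*1 + (8 - 2*0**2))**2 = 64*(0 + (8 - 2*0))**2 = 64*(0 + (8 + 0))**2 = 64*(0 + 8)**2 = 64*8**2 = 64*64 = 4096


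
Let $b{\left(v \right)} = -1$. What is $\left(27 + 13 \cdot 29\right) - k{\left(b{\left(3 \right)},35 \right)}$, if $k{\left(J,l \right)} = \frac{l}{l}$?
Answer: $403$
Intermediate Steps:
$k{\left(J,l \right)} = 1$
$\left(27 + 13 \cdot 29\right) - k{\left(b{\left(3 \right)},35 \right)} = \left(27 + 13 \cdot 29\right) - 1 = \left(27 + 377\right) - 1 = 404 - 1 = 403$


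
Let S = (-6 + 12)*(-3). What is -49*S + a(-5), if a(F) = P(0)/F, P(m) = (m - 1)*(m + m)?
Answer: 882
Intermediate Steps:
P(m) = 2*m*(-1 + m) (P(m) = (-1 + m)*(2*m) = 2*m*(-1 + m))
S = -18 (S = 6*(-3) = -18)
a(F) = 0 (a(F) = (2*0*(-1 + 0))/F = (2*0*(-1))/F = 0/F = 0)
-49*S + a(-5) = -49*(-18) + 0 = 882 + 0 = 882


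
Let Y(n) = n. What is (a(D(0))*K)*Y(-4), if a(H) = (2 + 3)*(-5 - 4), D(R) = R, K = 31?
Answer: 5580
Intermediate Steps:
a(H) = -45 (a(H) = 5*(-9) = -45)
(a(D(0))*K)*Y(-4) = -45*31*(-4) = -1395*(-4) = 5580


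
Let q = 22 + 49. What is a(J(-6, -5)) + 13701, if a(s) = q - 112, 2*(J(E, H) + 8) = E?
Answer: 13660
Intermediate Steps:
q = 71
J(E, H) = -8 + E/2
a(s) = -41 (a(s) = 71 - 112 = -41)
a(J(-6, -5)) + 13701 = -41 + 13701 = 13660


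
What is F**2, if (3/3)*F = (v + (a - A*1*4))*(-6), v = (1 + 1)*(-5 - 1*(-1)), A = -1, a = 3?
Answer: 36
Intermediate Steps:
v = -8 (v = 2*(-5 + 1) = 2*(-4) = -8)
F = 6 (F = (-8 + (3 - (-1*1)*4))*(-6) = (-8 + (3 - (-1)*4))*(-6) = (-8 + (3 - 1*(-4)))*(-6) = (-8 + (3 + 4))*(-6) = (-8 + 7)*(-6) = -1*(-6) = 6)
F**2 = 6**2 = 36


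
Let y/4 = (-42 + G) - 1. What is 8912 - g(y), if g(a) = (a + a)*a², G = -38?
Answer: 68033360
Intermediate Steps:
y = -324 (y = 4*((-42 - 38) - 1) = 4*(-80 - 1) = 4*(-81) = -324)
g(a) = 2*a³ (g(a) = (2*a)*a² = 2*a³)
8912 - g(y) = 8912 - 2*(-324)³ = 8912 - 2*(-34012224) = 8912 - 1*(-68024448) = 8912 + 68024448 = 68033360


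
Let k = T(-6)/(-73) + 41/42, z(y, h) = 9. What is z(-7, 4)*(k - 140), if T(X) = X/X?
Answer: -1278867/1022 ≈ -1251.3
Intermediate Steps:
T(X) = 1
k = 2951/3066 (k = 1/(-73) + 41/42 = 1*(-1/73) + 41*(1/42) = -1/73 + 41/42 = 2951/3066 ≈ 0.96249)
z(-7, 4)*(k - 140) = 9*(2951/3066 - 140) = 9*(-426289/3066) = -1278867/1022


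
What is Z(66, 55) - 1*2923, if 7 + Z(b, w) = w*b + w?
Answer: 755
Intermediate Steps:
Z(b, w) = -7 + w + b*w (Z(b, w) = -7 + (w*b + w) = -7 + (b*w + w) = -7 + (w + b*w) = -7 + w + b*w)
Z(66, 55) - 1*2923 = (-7 + 55 + 66*55) - 1*2923 = (-7 + 55 + 3630) - 2923 = 3678 - 2923 = 755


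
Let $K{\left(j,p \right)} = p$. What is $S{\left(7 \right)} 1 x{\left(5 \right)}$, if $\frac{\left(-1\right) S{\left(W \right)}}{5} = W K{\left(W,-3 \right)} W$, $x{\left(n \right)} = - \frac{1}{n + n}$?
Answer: $- \frac{147}{2} \approx -73.5$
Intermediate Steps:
$x{\left(n \right)} = - \frac{1}{2 n}$
$S{\left(W \right)} = 15 W^{2}$ ($S{\left(W \right)} = - 5 W \left(-3\right) W = - 5 - 3 W W = - 5 \left(- 3 W^{2}\right) = 15 W^{2}$)
$S{\left(7 \right)} 1 x{\left(5 \right)} = 15 \cdot 7^{2} \cdot 1 \left(- \frac{1}{2 \cdot 5}\right) = 15 \cdot 49 \cdot 1 \left(\left(- \frac{1}{2}\right) \frac{1}{5}\right) = 735 \cdot 1 \left(- \frac{1}{10}\right) = 735 \left(- \frac{1}{10}\right) = - \frac{147}{2}$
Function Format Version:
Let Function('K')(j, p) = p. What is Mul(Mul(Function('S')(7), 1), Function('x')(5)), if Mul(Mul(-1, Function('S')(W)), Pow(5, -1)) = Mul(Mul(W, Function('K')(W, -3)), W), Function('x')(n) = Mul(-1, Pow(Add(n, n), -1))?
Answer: Rational(-147, 2) ≈ -73.500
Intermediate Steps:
Function('x')(n) = Mul(Rational(-1, 2), Pow(n, -1)) (Function('x')(n) = Mul(-1, Pow(Mul(2, n), -1)) = Mul(-1, Mul(Rational(1, 2), Pow(n, -1))) = Mul(Rational(-1, 2), Pow(n, -1)))
Function('S')(W) = Mul(15, Pow(W, 2)) (Function('S')(W) = Mul(-5, Mul(Mul(W, -3), W)) = Mul(-5, Mul(Mul(-3, W), W)) = Mul(-5, Mul(-3, Pow(W, 2))) = Mul(15, Pow(W, 2)))
Mul(Mul(Function('S')(7), 1), Function('x')(5)) = Mul(Mul(Mul(15, Pow(7, 2)), 1), Mul(Rational(-1, 2), Pow(5, -1))) = Mul(Mul(Mul(15, 49), 1), Mul(Rational(-1, 2), Rational(1, 5))) = Mul(Mul(735, 1), Rational(-1, 10)) = Mul(735, Rational(-1, 10)) = Rational(-147, 2)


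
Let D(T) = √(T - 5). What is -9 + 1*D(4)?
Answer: -9 + I ≈ -9.0 + 1.0*I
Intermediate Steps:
D(T) = √(-5 + T)
-9 + 1*D(4) = -9 + 1*√(-5 + 4) = -9 + 1*√(-1) = -9 + 1*I = -9 + I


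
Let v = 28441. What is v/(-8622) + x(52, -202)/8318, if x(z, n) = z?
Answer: -118061947/35858898 ≈ -3.2924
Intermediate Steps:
v/(-8622) + x(52, -202)/8318 = 28441/(-8622) + 52/8318 = 28441*(-1/8622) + 52*(1/8318) = -28441/8622 + 26/4159 = -118061947/35858898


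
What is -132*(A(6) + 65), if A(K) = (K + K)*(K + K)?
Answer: -27588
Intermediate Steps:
A(K) = 4*K² (A(K) = (2*K)*(2*K) = 4*K²)
-132*(A(6) + 65) = -132*(4*6² + 65) = -132*(4*36 + 65) = -132*(144 + 65) = -132*209 = -27588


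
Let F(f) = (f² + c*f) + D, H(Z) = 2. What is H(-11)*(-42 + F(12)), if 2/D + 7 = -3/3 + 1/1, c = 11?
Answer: 3272/7 ≈ 467.43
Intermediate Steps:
D = -2/7 (D = 2/(-7 + (-3/3 + 1/1)) = 2/(-7 + (-3*⅓ + 1*1)) = 2/(-7 + (-1 + 1)) = 2/(-7 + 0) = 2/(-7) = 2*(-⅐) = -2/7 ≈ -0.28571)
F(f) = -2/7 + f² + 11*f (F(f) = (f² + 11*f) - 2/7 = -2/7 + f² + 11*f)
H(-11)*(-42 + F(12)) = 2*(-42 + (-2/7 + 12² + 11*12)) = 2*(-42 + (-2/7 + 144 + 132)) = 2*(-42 + 1930/7) = 2*(1636/7) = 3272/7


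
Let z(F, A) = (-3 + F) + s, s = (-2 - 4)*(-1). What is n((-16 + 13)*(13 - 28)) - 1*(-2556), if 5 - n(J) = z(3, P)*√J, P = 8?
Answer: 2561 - 18*√5 ≈ 2520.8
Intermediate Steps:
s = 6 (s = -6*(-1) = 6)
z(F, A) = 3 + F (z(F, A) = (-3 + F) + 6 = 3 + F)
n(J) = 5 - 6*√J (n(J) = 5 - (3 + 3)*√J = 5 - 6*√J)
n((-16 + 13)*(13 - 28)) - 1*(-2556) = (5 - 6*3*√5) - 1*(-2556) = (5 - 6*3*√5) + 2556 = (5 - 18*√5) + 2556 = 2561 - 18*√5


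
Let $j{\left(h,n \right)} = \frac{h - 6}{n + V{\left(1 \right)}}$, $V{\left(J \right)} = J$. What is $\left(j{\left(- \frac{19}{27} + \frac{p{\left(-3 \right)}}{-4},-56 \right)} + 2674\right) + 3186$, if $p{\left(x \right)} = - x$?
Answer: $\frac{6961841}{1188} \approx 5860.1$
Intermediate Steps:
$j{\left(h,n \right)} = \frac{-6 + h}{1 + n}$ ($j{\left(h,n \right)} = \frac{h - 6}{n + 1} = \frac{h - 6}{1 + n} = \frac{-6 + h}{1 + n}$)
$\left(j{\left(- \frac{19}{27} + \frac{p{\left(-3 \right)}}{-4},-56 \right)} + 2674\right) + 3186 = \left(\frac{-6 + \left(- \frac{19}{27} + \frac{\left(-1\right) \left(-3\right)}{-4}\right)}{1 - 56} + 2674\right) + 3186 = \left(\frac{-6 + \left(\left(-19\right) \frac{1}{27} + 3 \left(- \frac{1}{4}\right)\right)}{-55} + 2674\right) + 3186 = \left(- \frac{-6 - \frac{157}{108}}{55} + 2674\right) + 3186 = \left(\left(- \frac{1}{55}\right) \left(- \frac{805}{108}\right) + 2674\right) + 3186 = \left(\frac{161}{1188} + 2674\right) + 3186 = \frac{3176873}{1188} + 3186 = \frac{6961841}{1188}$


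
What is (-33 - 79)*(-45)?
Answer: 5040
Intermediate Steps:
(-33 - 79)*(-45) = -112*(-45) = 5040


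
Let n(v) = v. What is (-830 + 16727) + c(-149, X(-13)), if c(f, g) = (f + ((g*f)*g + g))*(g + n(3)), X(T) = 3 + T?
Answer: 121310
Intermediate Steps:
c(f, g) = (3 + g)*(f + g + f*g²) (c(f, g) = (f + ((g*f)*g + g))*(g + 3) = (f + ((f*g)*g + g))*(3 + g) = (f + (f*g² + g))*(3 + g) = (f + (g + f*g²))*(3 + g) = (f + g + f*g²)*(3 + g) = (3 + g)*(f + g + f*g²))
(-830 + 16727) + c(-149, X(-13)) = (-830 + 16727) + ((3 - 13)² + 3*(-149) + 3*(3 - 13) - 149*(3 - 13) - 149*(3 - 13)³ + 3*(-149)*(3 - 13)²) = 15897 + ((-10)² - 447 + 3*(-10) - 149*(-10) - 149*(-10)³ + 3*(-149)*(-10)²) = 15897 + (100 - 447 - 30 + 1490 - 149*(-1000) + 3*(-149)*100) = 15897 + (100 - 447 - 30 + 1490 + 149000 - 44700) = 15897 + 105413 = 121310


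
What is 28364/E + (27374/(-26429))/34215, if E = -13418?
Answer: -12824515760936/6066735588615 ≈ -2.1139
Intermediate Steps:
28364/E + (27374/(-26429))/34215 = 28364/(-13418) + (27374/(-26429))/34215 = 28364*(-1/13418) + (27374*(-1/26429))*(1/34215) = -14182/6709 - 27374/26429*1/34215 = -14182/6709 - 27374/904268235 = -12824515760936/6066735588615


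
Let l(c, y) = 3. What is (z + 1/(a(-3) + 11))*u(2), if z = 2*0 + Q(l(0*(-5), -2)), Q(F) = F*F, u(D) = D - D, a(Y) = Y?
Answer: 0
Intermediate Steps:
u(D) = 0
Q(F) = F**2
z = 9 (z = 2*0 + 3**2 = 0 + 9 = 9)
(z + 1/(a(-3) + 11))*u(2) = (9 + 1/(-3 + 11))*0 = (9 + 1/8)*0 = (73/8)*0 = 0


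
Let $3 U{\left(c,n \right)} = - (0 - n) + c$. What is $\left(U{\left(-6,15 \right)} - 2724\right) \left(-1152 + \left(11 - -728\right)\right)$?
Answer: $1123773$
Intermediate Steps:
$U{\left(c,n \right)} = \frac{c}{3} + \frac{n}{3}$ ($U{\left(c,n \right)} = \frac{- (0 - n) + c}{3} = \frac{- \left(-1\right) n + c}{3} = \frac{n + c}{3} = \frac{c + n}{3} = \frac{c}{3} + \frac{n}{3}$)
$\left(U{\left(-6,15 \right)} - 2724\right) \left(-1152 + \left(11 - -728\right)\right) = \left(\left(\frac{1}{3} \left(-6\right) + \frac{1}{3} \cdot 15\right) - 2724\right) \left(-1152 + \left(11 - -728\right)\right) = \left(\left(-2 + 5\right) - 2724\right) \left(-1152 + \left(11 + 728\right)\right) = \left(3 - 2724\right) \left(-1152 + 739\right) = \left(-2721\right) \left(-413\right) = 1123773$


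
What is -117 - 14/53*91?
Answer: -7475/53 ≈ -141.04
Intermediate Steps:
-117 - 14/53*91 = -117 - 1274/53 = -7475/53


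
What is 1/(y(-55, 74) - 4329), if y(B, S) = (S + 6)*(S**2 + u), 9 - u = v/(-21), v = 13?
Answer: 21/9124931 ≈ 2.3014e-6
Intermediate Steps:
u = 202/21 (u = 9 - 13/(-21) = 9 - 13*(-1)/21 = 9 - 1*(-13/21) = 9 + 13/21 = 202/21 ≈ 9.6190)
y(B, S) = (6 + S)*(202/21 + S**2) (y(B, S) = (S + 6)*(S**2 + 202/21) = (6 + S)*(202/21 + S**2))
1/(y(-55, 74) - 4329) = 1/((404/7 + 74**3 + 6*74**2 + (202/21)*74) - 4329) = 1/((404/7 + 405224 + 6*5476 + 14948/21) - 4329) = 1/((404/7 + 405224 + 32856 + 14948/21) - 4329) = 1/(9215840/21 - 4329) = 1/(9124931/21) = 21/9124931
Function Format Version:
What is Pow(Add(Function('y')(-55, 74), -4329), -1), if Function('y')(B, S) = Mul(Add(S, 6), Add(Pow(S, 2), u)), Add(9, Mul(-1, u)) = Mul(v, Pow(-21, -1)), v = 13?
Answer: Rational(21, 9124931) ≈ 2.3014e-6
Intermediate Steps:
u = Rational(202, 21) (u = Add(9, Mul(-1, Mul(13, Pow(-21, -1)))) = Add(9, Mul(-1, Mul(13, Rational(-1, 21)))) = Add(9, Mul(-1, Rational(-13, 21))) = Add(9, Rational(13, 21)) = Rational(202, 21) ≈ 9.6190)
Function('y')(B, S) = Mul(Add(6, S), Add(Rational(202, 21), Pow(S, 2))) (Function('y')(B, S) = Mul(Add(S, 6), Add(Pow(S, 2), Rational(202, 21))) = Mul(Add(6, S), Add(Rational(202, 21), Pow(S, 2))))
Pow(Add(Function('y')(-55, 74), -4329), -1) = Pow(Add(Add(Rational(404, 7), Pow(74, 3), Mul(6, Pow(74, 2)), Mul(Rational(202, 21), 74)), -4329), -1) = Pow(Add(Add(Rational(404, 7), 405224, Mul(6, 5476), Rational(14948, 21)), -4329), -1) = Pow(Add(Add(Rational(404, 7), 405224, 32856, Rational(14948, 21)), -4329), -1) = Pow(Add(Rational(9215840, 21), -4329), -1) = Pow(Rational(9124931, 21), -1) = Rational(21, 9124931)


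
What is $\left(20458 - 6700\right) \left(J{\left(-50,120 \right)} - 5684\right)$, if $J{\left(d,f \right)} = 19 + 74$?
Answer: $-76920978$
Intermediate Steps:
$J{\left(d,f \right)} = 93$
$\left(20458 - 6700\right) \left(J{\left(-50,120 \right)} - 5684\right) = \left(20458 - 6700\right) \left(93 - 5684\right) = 13758 \left(-5591\right) = -76920978$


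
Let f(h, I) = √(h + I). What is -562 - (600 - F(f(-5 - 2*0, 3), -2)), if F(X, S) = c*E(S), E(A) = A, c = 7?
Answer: -1176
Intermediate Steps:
f(h, I) = √(I + h)
F(X, S) = 7*S
-562 - (600 - F(f(-5 - 2*0, 3), -2)) = -562 - (600 - 7*(-2)) = -562 - (600 - 1*(-14)) = -562 - (600 + 14) = -562 - 1*614 = -562 - 614 = -1176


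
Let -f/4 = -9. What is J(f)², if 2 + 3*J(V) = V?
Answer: 1156/9 ≈ 128.44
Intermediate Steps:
f = 36 (f = -4*(-9) = 36)
J(V) = -⅔ + V/3
J(f)² = (-⅔ + (⅓)*36)² = (-⅔ + 12)² = (34/3)² = 1156/9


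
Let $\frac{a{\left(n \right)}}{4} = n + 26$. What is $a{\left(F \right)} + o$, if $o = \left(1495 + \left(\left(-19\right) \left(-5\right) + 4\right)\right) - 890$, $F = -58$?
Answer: $576$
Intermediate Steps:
$a{\left(n \right)} = 104 + 4 n$ ($a{\left(n \right)} = 4 \left(n + 26\right) = 4 \left(26 + n\right) = 104 + 4 n$)
$o = 704$ ($o = \left(1495 + \left(95 + 4\right)\right) - 890 = \left(1495 + 99\right) - 890 = 1594 - 890 = 704$)
$a{\left(F \right)} + o = \left(104 + 4 \left(-58\right)\right) + 704 = \left(104 - 232\right) + 704 = -128 + 704 = 576$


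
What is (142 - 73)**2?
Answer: 4761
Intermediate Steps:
(142 - 73)**2 = 69**2 = 4761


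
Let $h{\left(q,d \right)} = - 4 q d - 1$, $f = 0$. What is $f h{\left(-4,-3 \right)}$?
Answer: $0$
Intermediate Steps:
$h{\left(q,d \right)} = -1 - 4 d q$ ($h{\left(q,d \right)} = - 4 d q - 1 = -1 - 4 d q$)
$f h{\left(-4,-3 \right)} = 0 \left(-1 - \left(-12\right) \left(-4\right)\right) = 0 \left(-1 - 48\right) = 0 \left(-49\right) = 0$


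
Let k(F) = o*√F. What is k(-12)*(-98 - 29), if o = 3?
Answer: -762*I*√3 ≈ -1319.8*I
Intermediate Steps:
k(F) = 3*√F
k(-12)*(-98 - 29) = (3*√(-12))*(-98 - 29) = (3*(2*I*√3))*(-127) = (6*I*√3)*(-127) = -762*I*√3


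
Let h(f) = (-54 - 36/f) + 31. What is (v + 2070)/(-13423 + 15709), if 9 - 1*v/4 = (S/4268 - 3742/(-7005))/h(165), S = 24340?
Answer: 182831350135/198356756067 ≈ 0.92173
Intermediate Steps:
h(f) = -23 - 36/f
v = 6433929440/173540469 (v = 36 - 4*(24340/4268 - 3742/(-7005))/(-23 - 36/165) = 36 - 4*(24340*(1/4268) - 3742*(-1/7005))/(-23 - 36*1/165) = 36 - 4*(6085/1067 + 3742/7005)/(-23 - 12/55) = 36 - 186472556/(7474335*(-1277/55)) = 36 - 186472556*(-55)/(7474335*1277) = 36 - 4*(-46618139/173540469) = 36 + 186472556/173540469 = 6433929440/173540469 ≈ 37.075)
(v + 2070)/(-13423 + 15709) = (6433929440/173540469 + 2070)/(-13423 + 15709) = (365662700270/173540469)/2286 = (365662700270/173540469)*(1/2286) = 182831350135/198356756067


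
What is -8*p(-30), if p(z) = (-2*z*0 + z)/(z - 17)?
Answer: -240/47 ≈ -5.1064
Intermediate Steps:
p(z) = z/(-17 + z) (p(z) = (0 + z)/(-17 + z) = z/(-17 + z))
-8*p(-30) = -(-240)/(-17 - 30) = -(-240)/(-47) = -(-240)*(-1)/47 = -8*30/47 = -240/47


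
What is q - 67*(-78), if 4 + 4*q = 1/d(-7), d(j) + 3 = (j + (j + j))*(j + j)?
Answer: 6081901/1164 ≈ 5225.0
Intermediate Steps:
d(j) = -3 + 6*j² (d(j) = -3 + (j + (j + j))*(j + j) = -3 + (j + 2*j)*(2*j) = -3 + (3*j)*(2*j) = -3 + 6*j²)
q = -1163/1164 (q = -1 + 1/(4*(-3 + 6*(-7)²)) = -1 + 1/(4*(-3 + 6*49)) = -1 + 1/(4*(-3 + 294)) = -1 + (¼)/291 = -1 + (¼)*(1/291) = -1 + 1/1164 = -1163/1164 ≈ -0.99914)
q - 67*(-78) = -1163/1164 - 67*(-78) = -1163/1164 + 5226 = 6081901/1164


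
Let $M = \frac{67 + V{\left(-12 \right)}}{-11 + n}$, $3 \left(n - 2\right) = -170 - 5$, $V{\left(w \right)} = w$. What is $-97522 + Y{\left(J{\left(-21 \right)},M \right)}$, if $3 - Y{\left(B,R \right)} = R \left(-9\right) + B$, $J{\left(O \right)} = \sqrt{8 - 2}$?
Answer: $- \frac{19700323}{202} - \sqrt{6} \approx -97529.0$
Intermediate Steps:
$n = - \frac{169}{3}$ ($n = 2 + \frac{-170 - 5}{3} = 2 + \frac{1}{3} \left(-175\right) = 2 - \frac{175}{3} = - \frac{169}{3} \approx -56.333$)
$J{\left(O \right)} = \sqrt{6}$
$M = - \frac{165}{202}$ ($M = \frac{67 - 12}{-11 - \frac{169}{3}} = \frac{55}{- \frac{202}{3}} = 55 \left(- \frac{3}{202}\right) = - \frac{165}{202} \approx -0.81683$)
$Y{\left(B,R \right)} = 3 - B + 9 R$ ($Y{\left(B,R \right)} = 3 - \left(R \left(-9\right) + B\right) = 3 - \left(- 9 R + B\right) = 3 - \left(B - 9 R\right) = 3 - B + 9 R$)
$-97522 + Y{\left(J{\left(-21 \right)},M \right)} = -97522 + \left(3 - \sqrt{6} + 9 \left(- \frac{165}{202}\right)\right) = -97522 - \left(\frac{879}{202} + \sqrt{6}\right) = - \frac{19700323}{202} - \sqrt{6}$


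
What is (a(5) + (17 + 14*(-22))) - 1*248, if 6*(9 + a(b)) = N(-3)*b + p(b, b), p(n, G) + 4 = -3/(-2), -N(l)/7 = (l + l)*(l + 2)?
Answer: -7001/12 ≈ -583.42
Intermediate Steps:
N(l) = -14*l*(2 + l) (N(l) = -7*(l + l)*(l + 2) = -7*2*l*(2 + l) = -14*l*(2 + l))
p(n, G) = -5/2 (p(n, G) = -4 - 3/(-2) = -4 - 3*(-½) = -4 + 3/2 = -5/2)
a(b) = -113/12 - 7*b (a(b) = -9 + ((-14*(-3)*(2 - 3))*b - 5/2)/6 = -9 + ((-14*(-3)*(-1))*b - 5/2)/6 = -9 + (-42*b - 5/2)/6 = -9 + (-5/2 - 42*b)/6 = -9 + (-5/12 - 7*b) = -113/12 - 7*b)
(a(5) + (17 + 14*(-22))) - 1*248 = ((-113/12 - 7*5) + (17 + 14*(-22))) - 1*248 = ((-113/12 - 35) + (17 - 308)) - 248 = (-533/12 - 291) - 248 = -4025/12 - 248 = -7001/12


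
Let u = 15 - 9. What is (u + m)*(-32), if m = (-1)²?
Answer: -224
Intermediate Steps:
u = 6
m = 1
(u + m)*(-32) = (6 + 1)*(-32) = 7*(-32) = -224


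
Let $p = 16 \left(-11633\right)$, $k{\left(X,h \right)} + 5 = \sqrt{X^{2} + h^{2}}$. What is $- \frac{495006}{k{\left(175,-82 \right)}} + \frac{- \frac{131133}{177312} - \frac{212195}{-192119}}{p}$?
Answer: $- \frac{1307733926763454631061}{19720916368422266368} - \frac{3217539 \sqrt{221}}{18662} \approx -2629.4$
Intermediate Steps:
$k{\left(X,h \right)} = -5 + \sqrt{X^{2} + h^{2}}$
$p = -186128$
$- \frac{495006}{k{\left(175,-82 \right)}} + \frac{- \frac{131133}{177312} - \frac{212195}{-192119}}{p} = - \frac{495006}{-5 + \sqrt{175^{2} + \left(-82\right)^{2}}} + \frac{- \frac{131133}{177312} - \frac{212195}{-192119}}{-186128} = - \frac{495006}{-5 + \sqrt{30625 + 6724}} + \left(\left(-131133\right) \frac{1}{177312} - - \frac{212195}{192119}\right) \left(- \frac{1}{186128}\right) = - \frac{495006}{-5 + \sqrt{37349}} + \left(- \frac{43711}{59104} + \frac{212195}{192119}\right) \left(- \frac{1}{186128}\right) = - \frac{495006}{-5 + 13 \sqrt{221}} + \frac{4143859671}{11355001376} \left(- \frac{1}{186128}\right) = - \frac{495006}{-5 + 13 \sqrt{221}} - \frac{4143859671}{2113483696112128} = - \frac{4143859671}{2113483696112128} - \frac{495006}{-5 + 13 \sqrt{221}}$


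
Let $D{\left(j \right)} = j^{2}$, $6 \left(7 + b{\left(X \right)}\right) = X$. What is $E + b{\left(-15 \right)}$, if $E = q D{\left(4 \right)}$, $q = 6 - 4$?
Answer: $\frac{45}{2} \approx 22.5$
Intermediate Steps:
$b{\left(X \right)} = -7 + \frac{X}{6}$
$q = 2$ ($q = 6 - 4 = 2$)
$E = 32$ ($E = 2 \cdot 4^{2} = 2 \cdot 16 = 32$)
$E + b{\left(-15 \right)} = 32 + \left(-7 + \frac{1}{6} \left(-15\right)\right) = 32 - \frac{19}{2} = \frac{45}{2}$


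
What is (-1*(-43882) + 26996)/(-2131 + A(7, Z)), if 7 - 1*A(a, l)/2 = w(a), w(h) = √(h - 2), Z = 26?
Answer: -150048726/4481669 + 141756*√5/4481669 ≈ -33.410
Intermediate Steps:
w(h) = √(-2 + h)
A(a, l) = 14 - 2*√(-2 + a)
(-1*(-43882) + 26996)/(-2131 + A(7, Z)) = (-1*(-43882) + 26996)/(-2131 + (14 - 2*√(-2 + 7))) = (43882 + 26996)/(-2131 + (14 - 2*√5)) = 70878/(-2117 - 2*√5)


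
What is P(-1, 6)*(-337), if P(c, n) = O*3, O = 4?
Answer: -4044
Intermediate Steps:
P(c, n) = 12 (P(c, n) = 4*3 = 12)
P(-1, 6)*(-337) = 12*(-337) = -4044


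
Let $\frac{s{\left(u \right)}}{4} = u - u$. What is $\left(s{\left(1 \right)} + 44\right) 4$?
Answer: $176$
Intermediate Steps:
$s{\left(u \right)} = 0$ ($s{\left(u \right)} = 4 \left(u - u\right) = 4 \cdot 0 = 0$)
$\left(s{\left(1 \right)} + 44\right) 4 = \left(0 + 44\right) 4 = 44 \cdot 4 = 176$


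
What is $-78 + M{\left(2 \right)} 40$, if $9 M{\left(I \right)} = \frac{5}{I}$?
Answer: $- \frac{602}{9} \approx -66.889$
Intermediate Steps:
$M{\left(I \right)} = \frac{5}{9 I}$ ($M{\left(I \right)} = \frac{5 \frac{1}{I}}{9} = \frac{5}{9 I}$)
$-78 + M{\left(2 \right)} 40 = -78 + \frac{5}{9 \cdot 2} \cdot 40 = -78 + \frac{5}{9} \cdot \frac{1}{2} \cdot 40 = -78 + \frac{5}{18} \cdot 40 = -78 + \frac{100}{9} = - \frac{602}{9}$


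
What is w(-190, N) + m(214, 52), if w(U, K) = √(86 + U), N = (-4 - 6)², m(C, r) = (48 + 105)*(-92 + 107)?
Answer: 2295 + 2*I*√26 ≈ 2295.0 + 10.198*I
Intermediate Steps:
m(C, r) = 2295 (m(C, r) = 153*15 = 2295)
N = 100 (N = (-10)² = 100)
w(-190, N) + m(214, 52) = √(86 - 190) + 2295 = √(-104) + 2295 = 2*I*√26 + 2295 = 2295 + 2*I*√26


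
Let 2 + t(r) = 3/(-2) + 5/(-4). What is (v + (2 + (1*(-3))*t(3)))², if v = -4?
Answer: 2401/16 ≈ 150.06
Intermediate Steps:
t(r) = -19/4 (t(r) = -2 + (3/(-2) + 5/(-4)) = -2 + (3*(-½) + 5*(-¼)) = -2 + (-3/2 - 5/4) = -2 - 11/4 = -19/4)
(v + (2 + (1*(-3))*t(3)))² = (-4 + (2 + (1*(-3))*(-19/4)))² = (-4 + (2 - 3*(-19/4)))² = (-4 + (2 + 57/4))² = (-4 + 65/4)² = (49/4)² = 2401/16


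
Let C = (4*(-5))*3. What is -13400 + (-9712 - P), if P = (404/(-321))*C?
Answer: -2481064/107 ≈ -23188.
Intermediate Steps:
C = -60 (C = -20*3 = -60)
P = 8080/107 (P = (404/(-321))*(-60) = (404*(-1/321))*(-60) = -404/321*(-60) = 8080/107 ≈ 75.514)
-13400 + (-9712 - P) = -13400 + (-9712 - 1*8080/107) = -13400 + (-9712 - 8080/107) = -13400 - 1047264/107 = -2481064/107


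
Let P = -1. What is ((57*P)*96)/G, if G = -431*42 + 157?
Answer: 5472/17945 ≈ 0.30493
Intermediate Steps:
G = -17945 (G = -18102 + 157 = -17945)
((57*P)*96)/G = ((57*(-1))*96)/(-17945) = -57*96*(-1/17945) = -5472*(-1/17945) = 5472/17945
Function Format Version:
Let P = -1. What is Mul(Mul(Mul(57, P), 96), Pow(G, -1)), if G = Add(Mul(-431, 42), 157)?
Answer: Rational(5472, 17945) ≈ 0.30493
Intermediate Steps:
G = -17945 (G = Add(-18102, 157) = -17945)
Mul(Mul(Mul(57, P), 96), Pow(G, -1)) = Mul(Mul(Mul(57, -1), 96), Pow(-17945, -1)) = Mul(Mul(-57, 96), Rational(-1, 17945)) = Mul(-5472, Rational(-1, 17945)) = Rational(5472, 17945)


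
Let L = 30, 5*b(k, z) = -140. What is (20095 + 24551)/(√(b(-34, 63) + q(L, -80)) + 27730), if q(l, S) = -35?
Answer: 1238033580/768952963 - 133938*I*√7/768952963 ≈ 1.61 - 0.00046084*I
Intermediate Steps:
b(k, z) = -28 (b(k, z) = (⅕)*(-140) = -28)
(20095 + 24551)/(√(b(-34, 63) + q(L, -80)) + 27730) = (20095 + 24551)/(√(-28 - 35) + 27730) = 44646/(√(-63) + 27730) = 44646/(3*I*√7 + 27730) = 44646/(27730 + 3*I*√7)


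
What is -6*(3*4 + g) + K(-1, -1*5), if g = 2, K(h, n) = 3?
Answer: -81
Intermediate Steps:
-6*(3*4 + g) + K(-1, -1*5) = -6*(3*4 + 2) + 3 = -6*(12 + 2) + 3 = -6*14 + 3 = -84 + 3 = -81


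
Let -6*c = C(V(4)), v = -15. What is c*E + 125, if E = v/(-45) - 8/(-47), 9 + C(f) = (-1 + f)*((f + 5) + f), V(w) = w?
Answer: 17270/141 ≈ 122.48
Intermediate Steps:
C(f) = -9 + (-1 + f)*(5 + 2*f) (C(f) = -9 + (-1 + f)*((f + 5) + f) = -9 + (-1 + f)*((5 + f) + f) = -9 + (-1 + f)*(5 + 2*f))
c = -5 (c = -(-14 + 2*4² + 3*4)/6 = -(-14 + 2*16 + 12)/6 = -(-14 + 32 + 12)/6 = -⅙*30 = -5)
E = 71/141 (E = -15/(-45) - 8/(-47) = -15*(-1/45) - 8*(-1/47) = ⅓ + 8/47 = 71/141 ≈ 0.50355)
c*E + 125 = -5*71/141 + 125 = -355/141 + 125 = 17270/141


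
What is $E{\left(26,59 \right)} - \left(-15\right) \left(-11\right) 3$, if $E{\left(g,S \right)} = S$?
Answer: $-436$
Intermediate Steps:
$E{\left(26,59 \right)} - \left(-15\right) \left(-11\right) 3 = 59 - \left(-15\right) \left(-11\right) 3 = 59 - 165 \cdot 3 = 59 - 495 = -436$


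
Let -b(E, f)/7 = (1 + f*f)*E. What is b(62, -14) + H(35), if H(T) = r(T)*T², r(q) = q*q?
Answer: 1415127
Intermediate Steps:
r(q) = q²
H(T) = T⁴ (H(T) = T²*T² = T⁴)
b(E, f) = -7*E*(1 + f²) (b(E, f) = -7*(1 + f*f)*E = -7*(1 + f²)*E = -7*E*(1 + f²))
b(62, -14) + H(35) = -7*62*(1 + (-14)²) + 35⁴ = -7*62*(1 + 196) + 1500625 = -7*62*197 + 1500625 = -85498 + 1500625 = 1415127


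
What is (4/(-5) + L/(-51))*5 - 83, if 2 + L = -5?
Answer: -4402/51 ≈ -86.314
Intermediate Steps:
L = -7 (L = -2 - 5 = -7)
(4/(-5) + L/(-51))*5 - 83 = (4/(-5) - 7/(-51))*5 - 83 = (4*(-1/5) - 7*(-1/51))*5 - 83 = (-4/5 + 7/51)*5 - 83 = -169/255*5 - 83 = -169/51 - 83 = -4402/51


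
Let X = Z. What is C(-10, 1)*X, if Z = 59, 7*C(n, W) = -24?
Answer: -1416/7 ≈ -202.29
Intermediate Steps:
C(n, W) = -24/7 (C(n, W) = (1/7)*(-24) = -24/7)
X = 59
C(-10, 1)*X = -24/7*59 = -1416/7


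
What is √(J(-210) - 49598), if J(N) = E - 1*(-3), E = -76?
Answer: 3*I*√5519 ≈ 222.87*I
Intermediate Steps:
J(N) = -73 (J(N) = -76 - 1*(-3) = -76 + 3 = -73)
√(J(-210) - 49598) = √(-73 - 49598) = √(-49671) = 3*I*√5519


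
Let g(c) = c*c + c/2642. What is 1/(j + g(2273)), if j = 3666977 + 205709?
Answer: 2642/23881608303 ≈ 1.1063e-7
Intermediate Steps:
j = 3872686
g(c) = c² + c/2642 (g(c) = c² + c*(1/2642) = c² + c/2642)
1/(j + g(2273)) = 1/(3872686 + 2273*(1/2642 + 2273)) = 1/(3872686 + 2273*(6005267/2642)) = 1/(3872686 + 13649971891/2642) = 1/(23881608303/2642) = 2642/23881608303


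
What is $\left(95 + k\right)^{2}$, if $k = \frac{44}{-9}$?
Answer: $\frac{657721}{81} \approx 8120.0$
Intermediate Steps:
$k = - \frac{44}{9}$ ($k = 44 \left(- \frac{1}{9}\right) = - \frac{44}{9} \approx -4.8889$)
$\left(95 + k\right)^{2} = \left(95 - \frac{44}{9}\right)^{2} = \left(\frac{811}{9}\right)^{2} = \frac{657721}{81}$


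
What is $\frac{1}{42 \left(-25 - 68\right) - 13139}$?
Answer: $- \frac{1}{17045} \approx -5.8668 \cdot 10^{-5}$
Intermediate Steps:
$\frac{1}{42 \left(-25 - 68\right) - 13139} = \frac{1}{42 \left(-93\right) - 13139} = \frac{1}{-3906 - 13139} = \frac{1}{-17045} = - \frac{1}{17045}$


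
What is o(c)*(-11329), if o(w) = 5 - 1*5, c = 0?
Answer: 0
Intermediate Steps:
o(w) = 0 (o(w) = 5 - 5 = 0)
o(c)*(-11329) = 0*(-11329) = 0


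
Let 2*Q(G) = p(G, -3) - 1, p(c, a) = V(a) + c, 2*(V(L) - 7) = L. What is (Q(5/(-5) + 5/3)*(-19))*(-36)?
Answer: 1767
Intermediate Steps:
V(L) = 7 + L/2
p(c, a) = 7 + c + a/2 (p(c, a) = (7 + a/2) + c = 7 + c + a/2)
Q(G) = 9/4 + G/2 (Q(G) = ((7 + G + (½)*(-3)) - 1)/2 = ((7 + G - 3/2) - 1)/2 = ((11/2 + G) - 1)/2 = (9/2 + G)/2 = 9/4 + G/2)
(Q(5/(-5) + 5/3)*(-19))*(-36) = ((9/4 + (5/(-5) + 5/3)/2)*(-19))*(-36) = ((9/4 + (5*(-⅕) + 5*(⅓))/2)*(-19))*(-36) = ((9/4 + (-1 + 5/3)/2)*(-19))*(-36) = ((9/4 + (½)*(⅔))*(-19))*(-36) = ((9/4 + ⅓)*(-19))*(-36) = ((31/12)*(-19))*(-36) = -589/12*(-36) = 1767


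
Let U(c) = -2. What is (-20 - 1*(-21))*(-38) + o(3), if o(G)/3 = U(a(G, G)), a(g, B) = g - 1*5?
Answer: -44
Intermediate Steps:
a(g, B) = -5 + g (a(g, B) = g - 5 = -5 + g)
o(G) = -6 (o(G) = 3*(-2) = -6)
(-20 - 1*(-21))*(-38) + o(3) = (-20 - 1*(-21))*(-38) - 6 = (-20 + 21)*(-38) - 6 = 1*(-38) - 6 = -38 - 6 = -44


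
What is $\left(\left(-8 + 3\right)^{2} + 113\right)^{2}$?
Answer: $19044$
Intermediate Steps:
$\left(\left(-8 + 3\right)^{2} + 113\right)^{2} = \left(\left(-5\right)^{2} + 113\right)^{2} = \left(25 + 113\right)^{2} = 138^{2} = 19044$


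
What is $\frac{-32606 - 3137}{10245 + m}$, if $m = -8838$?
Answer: $- \frac{35743}{1407} \approx -25.404$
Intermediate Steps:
$\frac{-32606 - 3137}{10245 + m} = \frac{-32606 - 3137}{10245 - 8838} = - \frac{35743}{1407}$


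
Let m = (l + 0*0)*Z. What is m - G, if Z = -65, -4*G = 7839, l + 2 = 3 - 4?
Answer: 8619/4 ≈ 2154.8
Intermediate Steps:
l = -3 (l = -2 + (3 - 4) = -2 - 1 = -3)
G = -7839/4 (G = -¼*7839 = -7839/4 ≈ -1959.8)
m = 195 (m = (-3 + 0*0)*(-65) = (-3 + 0)*(-65) = -3*(-65) = 195)
m - G = 195 - 1*(-7839/4) = 195 + 7839/4 = 8619/4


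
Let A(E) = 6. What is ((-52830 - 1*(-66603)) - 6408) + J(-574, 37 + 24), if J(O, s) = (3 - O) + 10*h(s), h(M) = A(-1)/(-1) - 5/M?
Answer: 480752/61 ≈ 7881.2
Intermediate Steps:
h(M) = -6 - 5/M (h(M) = 6/(-1) - 5/M = 6*(-1) - 5/M = -6 - 5/M)
J(O, s) = -57 - O - 50/s (J(O, s) = (3 - O) + 10*(-6 - 5/s) = (3 - O) + (-60 - 50/s) = -57 - O - 50/s)
((-52830 - 1*(-66603)) - 6408) + J(-574, 37 + 24) = ((-52830 - 1*(-66603)) - 6408) + (-57 - 1*(-574) - 50/(37 + 24)) = ((-52830 + 66603) - 6408) + (-57 + 574 - 50/61) = (13773 - 6408) + (-57 + 574 - 50*1/61) = 7365 + (-57 + 574 - 50/61) = 7365 + 31487/61 = 480752/61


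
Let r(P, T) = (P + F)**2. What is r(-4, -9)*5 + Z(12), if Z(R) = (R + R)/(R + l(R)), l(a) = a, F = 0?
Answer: 81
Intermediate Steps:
r(P, T) = P**2 (r(P, T) = (P + 0)**2 = P**2)
Z(R) = 1 (Z(R) = (R + R)/(R + R) = (2*R)/((2*R)) = (2*R)*(1/(2*R)) = 1)
r(-4, -9)*5 + Z(12) = (-4)**2*5 + 1 = 16*5 + 1 = 80 + 1 = 81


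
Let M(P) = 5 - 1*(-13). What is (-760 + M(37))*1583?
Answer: -1174586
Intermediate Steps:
M(P) = 18 (M(P) = 5 + 13 = 18)
(-760 + M(37))*1583 = (-760 + 18)*1583 = -742*1583 = -1174586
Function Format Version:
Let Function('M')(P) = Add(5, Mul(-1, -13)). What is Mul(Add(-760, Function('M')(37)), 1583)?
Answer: -1174586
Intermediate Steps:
Function('M')(P) = 18 (Function('M')(P) = Add(5, 13) = 18)
Mul(Add(-760, Function('M')(37)), 1583) = Mul(Add(-760, 18), 1583) = Mul(-742, 1583) = -1174586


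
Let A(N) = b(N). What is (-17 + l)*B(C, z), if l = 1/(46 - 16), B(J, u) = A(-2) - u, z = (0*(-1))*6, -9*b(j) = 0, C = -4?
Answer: 0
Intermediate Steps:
b(j) = 0 (b(j) = -⅑*0 = 0)
A(N) = 0
z = 0 (z = 0*6 = 0)
B(J, u) = -u (B(J, u) = 0 - u = -u)
l = 1/30 ≈ 0.033333
(-17 + l)*B(C, z) = (-17 + 1/30)*(-1*0) = -509/30*0 = 0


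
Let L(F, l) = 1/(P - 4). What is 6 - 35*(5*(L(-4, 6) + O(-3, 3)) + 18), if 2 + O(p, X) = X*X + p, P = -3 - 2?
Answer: -11741/9 ≈ -1304.6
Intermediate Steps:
P = -5
O(p, X) = -2 + p + X² (O(p, X) = -2 + (X*X + p) = -2 + (X² + p) = -2 + (p + X²) = -2 + p + X²)
L(F, l) = -⅑ (L(F, l) = 1/(-5 - 4) = 1/(-9) = -⅑)
6 - 35*(5*(L(-4, 6) + O(-3, 3)) + 18) = 6 - 35*(5*(-⅑ + (-2 - 3 + 3²)) + 18) = 6 - 35*(5*(-⅑ + (-2 - 3 + 9)) + 18) = 6 - 35*(5*(-⅑ + 4) + 18) = 6 - 35*(5*(35/9) + 18) = 6 - 35*(175/9 + 18) = 6 - 35*337/9 = 6 - 11795/9 = -11741/9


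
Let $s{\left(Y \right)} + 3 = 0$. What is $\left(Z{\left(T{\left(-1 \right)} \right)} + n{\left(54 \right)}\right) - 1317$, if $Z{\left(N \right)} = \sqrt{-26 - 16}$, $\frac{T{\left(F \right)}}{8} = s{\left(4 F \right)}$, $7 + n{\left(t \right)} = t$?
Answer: $-1270 + i \sqrt{42} \approx -1270.0 + 6.4807 i$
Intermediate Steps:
$n{\left(t \right)} = -7 + t$
$s{\left(Y \right)} = -3$ ($s{\left(Y \right)} = -3 + 0 = -3$)
$T{\left(F \right)} = -24$ ($T{\left(F \right)} = 8 \left(-3\right) = -24$)
$Z{\left(N \right)} = i \sqrt{42}$ ($Z{\left(N \right)} = \sqrt{-42} = i \sqrt{42}$)
$\left(Z{\left(T{\left(-1 \right)} \right)} + n{\left(54 \right)}\right) - 1317 = \left(i \sqrt{42} + \left(-7 + 54\right)\right) - 1317 = \left(i \sqrt{42} + 47\right) - 1317 = \left(47 + i \sqrt{42}\right) - 1317 = -1270 + i \sqrt{42}$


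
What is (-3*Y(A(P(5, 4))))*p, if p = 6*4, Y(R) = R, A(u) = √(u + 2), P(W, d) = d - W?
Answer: -72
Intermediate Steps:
A(u) = √(2 + u)
p = 24
(-3*Y(A(P(5, 4))))*p = -3*√(2 + (4 - 1*5))*24 = -3*√(2 + (4 - 5))*24 = -3*√(2 - 1)*24 = -3*√1*24 = -3*1*24 = -3*24 = -72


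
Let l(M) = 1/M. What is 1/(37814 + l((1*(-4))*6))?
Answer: 24/907535 ≈ 2.6445e-5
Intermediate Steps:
1/(37814 + l((1*(-4))*6)) = 1/(37814 + 1/((1*(-4))*6)) = 1/(37814 + 1/(-4*6)) = 1/(37814 + 1/(-24)) = 1/(37814 - 1/24) = 1/(907535/24) = 24/907535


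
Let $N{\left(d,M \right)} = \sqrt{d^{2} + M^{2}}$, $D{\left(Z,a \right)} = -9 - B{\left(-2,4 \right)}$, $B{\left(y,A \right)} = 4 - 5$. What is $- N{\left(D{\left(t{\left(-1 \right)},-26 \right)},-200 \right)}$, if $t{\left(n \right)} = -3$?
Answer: $- 8 \sqrt{626} \approx -200.16$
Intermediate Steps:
$B{\left(y,A \right)} = -1$
$D{\left(Z,a \right)} = -8$ ($D{\left(Z,a \right)} = -9 - -1 = -9 + 1 = -8$)
$N{\left(d,M \right)} = \sqrt{M^{2} + d^{2}}$
$- N{\left(D{\left(t{\left(-1 \right)},-26 \right)},-200 \right)} = - \sqrt{\left(-200\right)^{2} + \left(-8\right)^{2}} = - \sqrt{40000 + 64} = - \sqrt{40064} = - 8 \sqrt{626}$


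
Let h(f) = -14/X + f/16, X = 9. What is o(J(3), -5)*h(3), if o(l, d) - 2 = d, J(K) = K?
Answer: 197/48 ≈ 4.1042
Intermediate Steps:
o(l, d) = 2 + d
h(f) = -14/9 + f/16
o(J(3), -5)*h(3) = (2 - 5)*(-14/9 + (1/16)*3) = -3*(-14/9 + 3/16) = -3*(-197/144) = 197/48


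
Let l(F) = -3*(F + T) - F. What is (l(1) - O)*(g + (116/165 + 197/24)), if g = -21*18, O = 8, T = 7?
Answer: 487197/40 ≈ 12180.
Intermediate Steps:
l(F) = -21 - 4*F (l(F) = -3*(F + 7) - F = -3*(7 + F) - F = (-21 - 3*F) - F = -21 - 4*F)
g = -378
(l(1) - O)*(g + (116/165 + 197/24)) = ((-21 - 4*1) - 1*8)*(-378 + (116/165 + 197/24)) = ((-21 - 4) - 8)*(-378 + (116*(1/165) + 197*(1/24))) = (-25 - 8)*(-378 + (116/165 + 197/24)) = -33*(-378 + 3921/440) = -33*(-162399/440) = 487197/40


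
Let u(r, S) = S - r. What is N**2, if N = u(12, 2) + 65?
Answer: 3025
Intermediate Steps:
N = 55 (N = (2 - 1*12) + 65 = (2 - 12) + 65 = -10 + 65 = 55)
N**2 = 55**2 = 3025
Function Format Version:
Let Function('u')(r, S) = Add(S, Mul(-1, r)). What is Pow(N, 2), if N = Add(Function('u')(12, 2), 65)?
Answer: 3025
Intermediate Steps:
N = 55 (N = Add(Add(2, Mul(-1, 12)), 65) = Add(Add(2, -12), 65) = Add(-10, 65) = 55)
Pow(N, 2) = Pow(55, 2) = 3025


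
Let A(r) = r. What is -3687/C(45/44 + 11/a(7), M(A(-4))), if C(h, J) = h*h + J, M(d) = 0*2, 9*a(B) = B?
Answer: -116587856/7272747 ≈ -16.031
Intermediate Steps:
a(B) = B/9
M(d) = 0
C(h, J) = J + h**2 (C(h, J) = h**2 + J = J + h**2)
-3687/C(45/44 + 11/a(7), M(A(-4))) = -3687/(0 + (45/44 + 11/(((1/9)*7)))**2) = -3687/(0 + (45*(1/44) + 11/(7/9))**2) = -3687/(0 + (45/44 + 11*(9/7))**2) = -3687/(0 + (45/44 + 99/7)**2) = -3687/(0 + (4671/308)**2) = -3687/(0 + 21818241/94864) = -3687/21818241/94864 = -3687*94864/21818241 = -116587856/7272747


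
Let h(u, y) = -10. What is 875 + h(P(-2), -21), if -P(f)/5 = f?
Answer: 865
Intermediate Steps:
P(f) = -5*f
875 + h(P(-2), -21) = 875 - 10 = 865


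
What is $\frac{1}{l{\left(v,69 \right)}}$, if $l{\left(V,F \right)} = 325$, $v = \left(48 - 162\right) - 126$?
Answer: $\frac{1}{325} \approx 0.0030769$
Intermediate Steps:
$v = -240$ ($v = -114 - 126 = -240$)
$\frac{1}{l{\left(v,69 \right)}} = \frac{1}{325}$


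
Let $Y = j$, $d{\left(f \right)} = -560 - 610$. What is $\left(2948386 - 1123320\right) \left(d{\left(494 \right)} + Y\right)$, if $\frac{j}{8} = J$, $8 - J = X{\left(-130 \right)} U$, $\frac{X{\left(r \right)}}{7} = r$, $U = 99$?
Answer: $1313343044524$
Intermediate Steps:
$X{\left(r \right)} = 7 r$
$J = 90098$ ($J = 8 - 7 \left(-130\right) 99 = 8 - \left(-910\right) 99 = 8 - -90090 = 8 + 90090 = 90098$)
$j = 720784$ ($j = 8 \cdot 90098 = 720784$)
$d{\left(f \right)} = -1170$ ($d{\left(f \right)} = -560 - 610 = -1170$)
$Y = 720784$
$\left(2948386 - 1123320\right) \left(d{\left(494 \right)} + Y\right) = \left(2948386 - 1123320\right) \left(-1170 + 720784\right) = 1825066 \cdot 719614 = 1313343044524$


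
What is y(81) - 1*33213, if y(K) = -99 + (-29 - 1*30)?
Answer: -33371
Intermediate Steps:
y(K) = -158 (y(K) = -99 + (-29 - 30) = -99 - 59 = -158)
y(81) - 1*33213 = -158 - 1*33213 = -158 - 33213 = -33371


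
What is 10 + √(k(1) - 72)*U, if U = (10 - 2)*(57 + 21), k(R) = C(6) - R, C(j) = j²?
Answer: 10 + 624*I*√37 ≈ 10.0 + 3795.6*I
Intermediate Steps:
k(R) = 36 - R (k(R) = 6² - R = 36 - R)
U = 624 (U = 8*78 = 624)
10 + √(k(1) - 72)*U = 10 + √((36 - 1*1) - 72)*624 = 10 + √((36 - 1) - 72)*624 = 10 + √(35 - 72)*624 = 10 + √(-37)*624 = 10 + (I*√37)*624 = 10 + 624*I*√37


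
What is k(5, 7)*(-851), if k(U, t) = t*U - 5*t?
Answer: 0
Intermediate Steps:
k(U, t) = -5*t + U*t (k(U, t) = U*t - 5*t = -5*t + U*t)
k(5, 7)*(-851) = (7*(-5 + 5))*(-851) = (7*0)*(-851) = 0*(-851) = 0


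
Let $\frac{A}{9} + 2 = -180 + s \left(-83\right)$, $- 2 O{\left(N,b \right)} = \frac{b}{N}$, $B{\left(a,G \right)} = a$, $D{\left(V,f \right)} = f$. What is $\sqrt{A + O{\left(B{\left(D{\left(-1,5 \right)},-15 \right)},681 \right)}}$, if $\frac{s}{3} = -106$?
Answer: $\frac{\sqrt{23583990}}{10} \approx 485.63$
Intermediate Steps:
$s = -318$ ($s = 3 \left(-106\right) = -318$)
$O{\left(N,b \right)} = - \frac{b}{2 N}$ ($O{\left(N,b \right)} = - \frac{b \frac{1}{N}}{2} = - \frac{b}{2 N}$)
$A = 235908$ ($A = -18 + 9 \left(-180 - -26394\right) = -18 + 9 \left(-180 + 26394\right) = -18 + 9 \cdot 26214 = -18 + 235926 = 235908$)
$\sqrt{A + O{\left(B{\left(D{\left(-1,5 \right)},-15 \right)},681 \right)}} = \sqrt{235908 - \frac{681}{2 \cdot 5}} = \sqrt{235908 - \frac{681}{2} \cdot \frac{1}{5}} = \sqrt{235908 - \frac{681}{10}} = \sqrt{\frac{2358399}{10}} = \frac{\sqrt{23583990}}{10}$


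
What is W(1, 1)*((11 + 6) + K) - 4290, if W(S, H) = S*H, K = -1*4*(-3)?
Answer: -4261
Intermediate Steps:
K = 12 (K = -4*(-3) = 12)
W(S, H) = H*S
W(1, 1)*((11 + 6) + K) - 4290 = (1*1)*((11 + 6) + 12) - 4290 = 1*(17 + 12) - 4290 = 1*29 - 4290 = 29 - 4290 = -4261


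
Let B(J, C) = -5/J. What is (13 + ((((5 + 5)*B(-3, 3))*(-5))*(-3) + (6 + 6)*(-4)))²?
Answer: 46225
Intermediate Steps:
(13 + ((((5 + 5)*B(-3, 3))*(-5))*(-3) + (6 + 6)*(-4)))² = (13 + ((((5 + 5)*(-5/(-3)))*(-5))*(-3) + (6 + 6)*(-4)))² = (13 + (((10*(-5*(-⅓)))*(-5))*(-3) + 12*(-4)))² = (13 + (((10*(5/3))*(-5))*(-3) - 48))² = (13 + (((50/3)*(-5))*(-3) - 48))² = (13 + (-250/3*(-3) - 48))² = (13 + (250 - 48))² = (13 + 202)² = 215² = 46225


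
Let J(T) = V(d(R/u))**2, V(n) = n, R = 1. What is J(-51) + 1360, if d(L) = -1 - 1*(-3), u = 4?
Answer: 1364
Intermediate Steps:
d(L) = 2 (d(L) = -1 + 3 = 2)
J(T) = 4 (J(T) = 2**2 = 4)
J(-51) + 1360 = 4 + 1360 = 1364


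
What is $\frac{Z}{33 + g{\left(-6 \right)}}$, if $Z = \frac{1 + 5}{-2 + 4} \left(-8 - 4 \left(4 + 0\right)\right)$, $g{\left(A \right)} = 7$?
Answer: $- \frac{9}{5} \approx -1.8$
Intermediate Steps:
$Z = -72$ ($Z = \frac{6}{2} \left(-8 - 16\right) = 6 \cdot \frac{1}{2} \left(-8 - 16\right) = 3 \left(-24\right) = -72$)
$\frac{Z}{33 + g{\left(-6 \right)}} = - \frac{72}{33 + 7} = - \frac{72}{40} = \left(-72\right) \frac{1}{40} = - \frac{9}{5}$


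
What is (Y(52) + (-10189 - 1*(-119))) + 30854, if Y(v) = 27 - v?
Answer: 20759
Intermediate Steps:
(Y(52) + (-10189 - 1*(-119))) + 30854 = ((27 - 1*52) + (-10189 - 1*(-119))) + 30854 = ((27 - 52) + (-10189 + 119)) + 30854 = (-25 - 10070) + 30854 = -10095 + 30854 = 20759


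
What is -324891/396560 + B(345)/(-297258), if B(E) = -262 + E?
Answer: -48304681679/58940316240 ≈ -0.81955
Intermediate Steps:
-324891/396560 + B(345)/(-297258) = -324891/396560 + (-262 + 345)/(-297258) = -324891*1/396560 + 83*(-1/297258) = -324891/396560 - 83/297258 = -48304681679/58940316240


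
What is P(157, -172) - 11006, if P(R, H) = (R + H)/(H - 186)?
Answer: -3940133/358 ≈ -11006.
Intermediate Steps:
P(R, H) = (H + R)/(-186 + H)
P(157, -172) - 11006 = (-172 + 157)/(-186 - 172) - 11006 = -15/(-358) - 11006 = -1/358*(-15) - 11006 = 15/358 - 11006 = -3940133/358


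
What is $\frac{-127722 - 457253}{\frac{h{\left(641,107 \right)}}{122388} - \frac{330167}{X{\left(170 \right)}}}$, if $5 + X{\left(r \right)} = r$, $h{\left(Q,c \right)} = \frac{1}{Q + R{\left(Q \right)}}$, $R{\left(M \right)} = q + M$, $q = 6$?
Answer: $\frac{1690571104684000}{5782902298787} \approx 292.34$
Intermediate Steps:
$R{\left(M \right)} = 6 + M$
$h{\left(Q,c \right)} = \frac{1}{6 + 2 Q}$ ($h{\left(Q,c \right)} = \frac{1}{Q + \left(6 + Q\right)} = \frac{1}{6 + 2 Q}$)
$X{\left(r \right)} = -5 + r$
$\frac{-127722 - 457253}{\frac{h{\left(641,107 \right)}}{122388} - \frac{330167}{X{\left(170 \right)}}} = \frac{-127722 - 457253}{\frac{\frac{1}{2} \frac{1}{3 + 641}}{122388} - \frac{330167}{-5 + 170}} = - \frac{584975}{\frac{1}{2 \cdot 644} \cdot \frac{1}{122388} - \frac{330167}{165}} = - \frac{584975}{\frac{1}{2} \cdot \frac{1}{644} \cdot \frac{1}{122388} - \frac{330167}{165}} = - \frac{584975}{\frac{1}{1288} \cdot \frac{1}{122388} - \frac{330167}{165}} = - \frac{584975}{\frac{1}{157635744} - \frac{330167}{165}} = - \frac{584975}{- \frac{5782902298787}{2889988640}} = \left(-584975\right) \left(- \frac{2889988640}{5782902298787}\right) = \frac{1690571104684000}{5782902298787}$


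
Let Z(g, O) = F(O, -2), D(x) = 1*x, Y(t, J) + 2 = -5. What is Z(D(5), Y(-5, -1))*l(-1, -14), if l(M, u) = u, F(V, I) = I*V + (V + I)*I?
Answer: -448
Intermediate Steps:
Y(t, J) = -7 (Y(t, J) = -2 - 5 = -7)
F(V, I) = I*V + I*(I + V) (F(V, I) = I*V + (I + V)*I = I*V + I*(I + V))
D(x) = x
Z(g, O) = 4 - 4*O (Z(g, O) = -2*(-2 + 2*O) = 4 - 4*O)
Z(D(5), Y(-5, -1))*l(-1, -14) = (4 - 4*(-7))*(-14) = (4 + 28)*(-14) = 32*(-14) = -448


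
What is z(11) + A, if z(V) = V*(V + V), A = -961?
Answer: -719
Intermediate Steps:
z(V) = 2*V**2 (z(V) = V*(2*V) = 2*V**2)
z(11) + A = 2*11**2 - 961 = 2*121 - 961 = 242 - 961 = -719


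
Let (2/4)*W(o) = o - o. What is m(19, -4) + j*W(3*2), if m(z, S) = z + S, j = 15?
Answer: 15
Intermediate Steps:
W(o) = 0 (W(o) = 2*(o - o) = 2*0 = 0)
m(z, S) = S + z
m(19, -4) + j*W(3*2) = (-4 + 19) + 15*0 = 15 + 0 = 15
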